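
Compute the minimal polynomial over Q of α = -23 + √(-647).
m_α(x) = x^2 + 46x + 1176

From α + 23 = √(-647), squaring gives (α + 23)^2 = -647, i.e. α^2 + 46α + 529 = -647, so α^2 + 46α + 1176 = 0. The discriminant of x^2 + 46x + 1176 is (46)^2 - 4·(1176) = 2116 - 4704 = -2588, and 4·(-647) is not a perfect square in Q since -647 is squarefree and ≠ 1. Hence x^2 + 46x + 1176 is irreducible over Q and is the minimal polynomial of α.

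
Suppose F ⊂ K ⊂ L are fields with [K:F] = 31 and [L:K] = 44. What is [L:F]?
[L:F] = 1364

The tower law says that for any tower of field extensions F ⊂ K ⊂ L with finite degrees, [L:F] = [L:K] · [K:F]. Here this gives [L:F] = 44 · 31 = 1364.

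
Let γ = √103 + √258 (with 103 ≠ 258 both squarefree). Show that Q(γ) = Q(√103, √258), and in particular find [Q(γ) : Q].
[Q(γ) : Q] = 4 (equivalently, Q(γ) = Q(√103, √258))

Obviously Q(γ) ⊆ Q(√103, √258), and [Q(√103, √258):Q] = 4 (since 103, 258 are distinct squarefree integers > 1 with 26574 not a perfect square). To show equality we compute the minimal polynomial of γ. From γ = √103 + √258: γ^2 = 103 + 2√(26574) + 258 = 361 + 2√(26574), so γ^2 - 361 = 2√(26574); squaring, (γ^2 - 361)^2 = 4·26574, i.e. γ^4 - 722γ^2 + 130321 - 106296 = 0, i.e. γ^4 - 722γ^2 + 24025 = 0. So γ is a root of x^4 - 722x^2 + 24025. This polynomial is irreducible over Q: it has no rational root (each ±√103 ± √258 is irrational), and any factorization into two quadratics over Q would force √(26574) ∈ Q (pairing opposite roots) or √103, √258 ∈ Q (other pairings), all impossible. Hence [Q(γ):Q] = 4 = [Q(√103, √258):Q], so Q(γ) = Q(√103, √258).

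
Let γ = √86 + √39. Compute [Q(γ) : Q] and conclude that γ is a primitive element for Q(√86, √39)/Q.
[Q(γ) : Q] = 4 (equivalently, Q(γ) = Q(√86, √39))

Obviously Q(γ) ⊆ Q(√86, √39), and [Q(√86, √39):Q] = 4 (since 86, 39 are distinct squarefree integers > 1 with 3354 not a perfect square). To show equality we compute the minimal polynomial of γ. From γ = √86 + √39: γ^2 = 86 + 2√(3354) + 39 = 125 + 2√(3354), so γ^2 - 125 = 2√(3354); squaring, (γ^2 - 125)^2 = 4·3354, i.e. γ^4 - 250γ^2 + 15625 - 13416 = 0, i.e. γ^4 - 250γ^2 + 2209 = 0. So γ is a root of x^4 - 250x^2 + 2209. This polynomial is irreducible over Q: it has no rational root (each ±√86 ± √39 is irrational), and any factorization into two quadratics over Q would force √(3354) ∈ Q (pairing opposite roots) or √86, √39 ∈ Q (other pairings), all impossible. Hence [Q(γ):Q] = 4 = [Q(√86, √39):Q], so Q(γ) = Q(√86, √39).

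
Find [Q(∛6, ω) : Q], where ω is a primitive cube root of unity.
[Q(∛6, ω) : Q] = 6

[Q(∛6):Q] = 3 (min poly x^3 - 6, irreducible since 6 is not a perfect cube). [Q(ω):Q] = 2 (min poly x^2 + x + 1). Since Q(∛6) ⊂ R and ω ∉ R, we have ω ∉ Q(∛6), so x^2 + x + 1 remains irreducible over Q(∛6) and [Q(∛6, ω) : Q(∛6)] = 2. By the tower law, [Q(∛6, ω) : Q] = 3 · 2 = 6. (In fact Q(∛6, ω) is the splitting field of x^3 - 6 over Q.)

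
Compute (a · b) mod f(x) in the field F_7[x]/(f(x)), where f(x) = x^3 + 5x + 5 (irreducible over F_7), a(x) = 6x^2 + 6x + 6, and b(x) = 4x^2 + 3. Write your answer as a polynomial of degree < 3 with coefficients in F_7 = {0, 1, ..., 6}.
a · b ≡ 6x^2 + 2x + 3 (mod f(x))

Multiply in F_7[x]: a(x)·b(x) = (6x^2 + 6x + 6)·(4x^2 + 3) = 3x^4 + 3x^3 + 4x + 4. This has degree ≥ 3, so divide by f(x) over F_7: 3x^4 + 3x^3 + 4x + 4 = (3x + 3)·(x^3 + 5x + 5) + (6x^2 + 2x + 3). Hence a·b ≡ 6x^2 + 2x + 3 (mod f). (F_7[x]/(f) is a field with 7^3 = 343 elements since f is irreducible of degree 3.)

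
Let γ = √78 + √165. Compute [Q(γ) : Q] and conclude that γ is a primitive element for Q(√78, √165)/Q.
[Q(γ) : Q] = 4 (equivalently, Q(γ) = Q(√78, √165))

Obviously Q(γ) ⊆ Q(√78, √165), and [Q(√78, √165):Q] = 4 (since 78, 165 are distinct squarefree integers > 1 with 12870 not a perfect square). To show equality we compute the minimal polynomial of γ. From γ = √78 + √165: γ^2 = 78 + 2√(12870) + 165 = 243 + 2√(12870), so γ^2 - 243 = 2√(12870); squaring, (γ^2 - 243)^2 = 4·12870, i.e. γ^4 - 486γ^2 + 59049 - 51480 = 0, i.e. γ^4 - 486γ^2 + 7569 = 0. So γ is a root of x^4 - 486x^2 + 7569. This polynomial is irreducible over Q: it has no rational root (each ±√78 ± √165 is irrational), and any factorization into two quadratics over Q would force √(12870) ∈ Q (pairing opposite roots) or √78, √165 ∈ Q (other pairings), all impossible. Hence [Q(γ):Q] = 4 = [Q(√78, √165):Q], so Q(γ) = Q(√78, √165).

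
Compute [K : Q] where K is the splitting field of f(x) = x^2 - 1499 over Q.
[K : Q] = 2

f(x) = x^2 - 1499 factors as (x - √1499)(x + √1499). The splitting field is K = Q(√1499). Since 1499 is squarefree and > 1, it is not a perfect square, so x^2 - 1499 is irreducible over Q and [Q(√1499) : Q] = 2. Hence [K : Q] = 2.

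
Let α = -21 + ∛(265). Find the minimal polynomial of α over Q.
m_α(x) = x^3 + 63x^2 + 1323x + 8996

Set β = α + 21 = ∛(265), so β^3 = 265. Then (α + 21)^3 - 265 = 0, i.e. α is a root of g(x) = (x + 21)^3 - 265 = x^3 + 63x^2 + 1323x + 8996. Since g(x) = h(x + 21) where h(x) = x^3 - 265, and h is irreducible over Q (because 265 is not a perfect cube, so h has no rational root, and a monic cubic with no rational root is irreducible), g is also irreducible (irreducibility is preserved under the substitution x → x + 21). Hence m_α(x) = x^3 + 63x^2 + 1323x + 8996.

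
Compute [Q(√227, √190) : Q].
[Q(√227, √190) : Q] = 4

[Q(√227):Q] = 2 (min poly x^2 - 227, irreducible since 227 is squarefree > 1). For the top step, suppose √190 ∈ Q(√227), say √190 = c + d√227 with c, d ∈ Q. Squaring: 190 = c^2 + 227d^2 + 2cd√227. Since √227 ∉ Q this forces 2cd = 0. If d = 0 then √190 = c ∈ Q, contradicting 190 squarefree > 1. If c = 0 then 190 = 227d^2, so 227·190 = (227d)^2 is a perfect square in Q — but 227·190 = 43130 is not a perfect square (since 227 and 190 are distinct squarefree integers). Contradiction. Hence √190 ∉ Q(√227), so x^2 - 190 stays irreducible over Q(√227) and [Q(√227, √190) : Q(√227)] = 2. By the tower law, [Q(√227, √190) : Q] = 2 · 2 = 4.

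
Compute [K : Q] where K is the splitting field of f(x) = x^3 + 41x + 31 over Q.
[K : Q] = 6

By the rational root test, any rational root of the monic integer polynomial f(x) = x^3 + 41x + 31 must be an integer dividing the constant term 31, i.e. one of ±{1, 31}. Evaluating: f(1) = 73, f(-1) = -11, f(31) = 31093, f(-31) = -31031; none is 0, so f has no rational root and is therefore irreducible over Q (a cubic with no linear factor over a field is irreducible). For an irreducible cubic, the Galois group is A_3 or S_3 according as the discriminant disc(f) = -4a^3 - 27b^2 = -4·(41)^3 - 27·(31)^2 = -301631 is or is not a square in Q. Here disc(f) = -301631 is not a perfect square in Q, so the Galois group of f over Q is not contained in A_3 and must be all of S_3. The splitting field has degree |S_3| = 6 over Q, so [K : Q] = 6.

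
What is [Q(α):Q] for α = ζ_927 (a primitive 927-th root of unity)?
[Q(α):Q] = 612

The minimal polynomial of ζ_927 over Q is the 927-th cyclotomic polynomial Φ_927(x), which is irreducible over Q and has degree φ(927) = 612. Hence [Q(α):Q] = φ(927) = 612.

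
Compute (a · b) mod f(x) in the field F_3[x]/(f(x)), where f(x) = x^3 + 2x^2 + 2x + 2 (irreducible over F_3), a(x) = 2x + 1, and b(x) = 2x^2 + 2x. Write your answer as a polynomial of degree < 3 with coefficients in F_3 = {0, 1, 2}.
a · b ≡ x^2 + 1 (mod f(x))

Multiply in F_3[x]: a(x)·b(x) = (2x + 1)·(2x^2 + 2x) = x^3 + 2x. This has degree ≥ 3, so divide by f(x) over F_3: x^3 + 2x = (1)·(x^3 + 2x^2 + 2x + 2) + (x^2 + 1). Hence a·b ≡ x^2 + 1 (mod f). (F_3[x]/(f) is a field with 3^3 = 27 elements since f is irreducible of degree 3.)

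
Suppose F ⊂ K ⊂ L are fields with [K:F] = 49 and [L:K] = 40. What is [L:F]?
[L:F] = 1960

The tower law says that for any tower of field extensions F ⊂ K ⊂ L with finite degrees, [L:F] = [L:K] · [K:F]. Here this gives [L:F] = 40 · 49 = 1960.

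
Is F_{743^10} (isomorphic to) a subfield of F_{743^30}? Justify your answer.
Yes: F_{743^10} is a subfield of F_{743^30}

F_{p^m} embeds in F_{p^n} iff m | n (since F_{p^n} is the splitting field of x^(p^n) - x, and F_{p^m} ⊂ F_{p^n} forces p^n to be a power of p^m, i.e. m | n; conversely if m | n then every root of x^(p^m) - x is a root of x^(p^n) - x). Here 10 | 30 (since 30 = 3·10), so F_{743^10} is a subfield of F_{743^30}, and [F_{743^30} : F_{743^10}] = 30/10 = 3.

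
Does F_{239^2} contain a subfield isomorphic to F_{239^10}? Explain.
No: F_{239^10} is not a subfield of F_{239^2}

F_{p^m} embeds in F_{p^n} iff m | n. Here 10 ∤ 2 (since 2 = 0·10 + 2 with remainder 2 ≠ 0), so F_{239^10} is not a subfield of F_{239^2}. Equivalently: if it were, the tower law would give 10 = [F_{239^10}:F_239] dividing [F_{239^2}:F_239] = 2, contradiction.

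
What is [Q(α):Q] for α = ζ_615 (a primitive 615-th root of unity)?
[Q(α):Q] = 320

The minimal polynomial of ζ_615 over Q is the 615-th cyclotomic polynomial Φ_615(x), which is irreducible over Q and has degree φ(615) = 320. Hence [Q(α):Q] = φ(615) = 320.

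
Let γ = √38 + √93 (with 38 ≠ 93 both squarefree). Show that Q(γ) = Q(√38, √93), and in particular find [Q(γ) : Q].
[Q(γ) : Q] = 4 (equivalently, Q(γ) = Q(√38, √93))

Obviously Q(γ) ⊆ Q(√38, √93), and [Q(√38, √93):Q] = 4 (since 38, 93 are distinct squarefree integers > 1 with 3534 not a perfect square). To show equality we compute the minimal polynomial of γ. From γ = √38 + √93: γ^2 = 38 + 2√(3534) + 93 = 131 + 2√(3534), so γ^2 - 131 = 2√(3534); squaring, (γ^2 - 131)^2 = 4·3534, i.e. γ^4 - 262γ^2 + 17161 - 14136 = 0, i.e. γ^4 - 262γ^2 + 3025 = 0. So γ is a root of x^4 - 262x^2 + 3025. This polynomial is irreducible over Q: it has no rational root (each ±√38 ± √93 is irrational), and any factorization into two quadratics over Q would force √(3534) ∈ Q (pairing opposite roots) or √38, √93 ∈ Q (other pairings), all impossible. Hence [Q(γ):Q] = 4 = [Q(√38, √93):Q], so Q(γ) = Q(√38, √93).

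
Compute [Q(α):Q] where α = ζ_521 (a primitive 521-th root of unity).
[Q(α):Q] = 520

The minimal polynomial of ζ_521 over Q is the 521-th cyclotomic polynomial Φ_521(x), which is irreducible over Q and has degree φ(521) = 520. Hence [Q(α):Q] = φ(521) = 520.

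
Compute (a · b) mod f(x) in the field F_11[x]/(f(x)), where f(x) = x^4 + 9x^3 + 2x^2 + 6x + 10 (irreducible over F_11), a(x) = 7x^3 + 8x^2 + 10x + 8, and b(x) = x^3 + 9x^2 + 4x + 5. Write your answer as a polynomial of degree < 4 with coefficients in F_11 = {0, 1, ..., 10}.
a · b ≡ x^3 + 8x^2 + x + 9 (mod f(x))

Multiply in F_11[x]: a(x)·b(x) = (7x^3 + 8x^2 + 10x + 8)·(x^3 + 9x^2 + 4x + 5) = 7x^6 + 5x^5 + 9x^2 + 5x + 7. This has degree ≥ 4, so divide by f(x) over F_11: 7x^6 + 5x^5 + 9x^2 + 5x + 7 = (7x^2 + 8x + 2)·(x^4 + 9x^3 + 2x^2 + 6x + 10) + (x^3 + 8x^2 + x + 9). Hence a·b ≡ x^3 + 8x^2 + x + 9 (mod f). (F_11[x]/(f) is a field with 11^4 = 14641 elements since f is irreducible of degree 4.)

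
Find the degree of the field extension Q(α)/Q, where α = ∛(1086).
[Q(α):Q] = 3

The minimal polynomial of α is x^3 - 1086, irreducible over Q since 1086 is not a perfect cube (so x^3 - 1086 has no rational root). Hence [Q(α):Q] = deg(m_α) = 3.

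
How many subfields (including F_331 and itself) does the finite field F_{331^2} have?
F_{331^2} has 2 subfields

The subfields of F_{p^n} are exactly the fields F_{p^d} for d | n (each is the fixed field of the unique index-d subgroup of Gal(F_{p^n}/F_p) ≅ Z/nZ). The divisors of n = 2 are {1, 2}, giving 2 subfields: F_{331^1}, F_{331^2}.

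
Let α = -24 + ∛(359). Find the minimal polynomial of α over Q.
m_α(x) = x^3 + 72x^2 + 1728x + 13465

Set β = α + 24 = ∛(359), so β^3 = 359. Then (α + 24)^3 - 359 = 0, i.e. α is a root of g(x) = (x + 24)^3 - 359 = x^3 + 72x^2 + 1728x + 13465. Since g(x) = h(x + 24) where h(x) = x^3 - 359, and h is irreducible over Q (because 359 is not a perfect cube, so h has no rational root, and a monic cubic with no rational root is irreducible), g is also irreducible (irreducibility is preserved under the substitution x → x + 24). Hence m_α(x) = x^3 + 72x^2 + 1728x + 13465.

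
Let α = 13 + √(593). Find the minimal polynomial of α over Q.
m_α(x) = x^2 - 26x - 424

From α - 13 = √(593), squaring gives (α - 13)^2 = 593, i.e. α^2 - 26α + 169 = 593, so α^2 - 26α - 424 = 0. The discriminant of x^2 - 26x - 424 is (-26)^2 - 4·(-424) = 676 + 1696 = 2372, and 4·(593) is not a perfect square in Q since 593 is squarefree and ≠ 1. Hence x^2 - 26x - 424 is irreducible over Q and is the minimal polynomial of α.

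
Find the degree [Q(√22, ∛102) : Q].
[Q(√22, ∛102) : Q] = 6

Let L = Q(√22, ∛102). Since Q(√22) ⊂ L and [Q(√22):Q] = 2, the tower law gives 2 | [L:Q]. Likewise Q(∛102) ⊂ L with [Q(∛102):Q] = 3 (because 102 is not a perfect cube), so 3 | [L:Q]. As gcd(2,3) = 1, [L:Q] is divisible by 6. Conversely L is generated over Q by √22 and ∛102, so [L:Q] ≤ 2·3 = 6. Therefore [Q(√22, ∛102) : Q] = 6.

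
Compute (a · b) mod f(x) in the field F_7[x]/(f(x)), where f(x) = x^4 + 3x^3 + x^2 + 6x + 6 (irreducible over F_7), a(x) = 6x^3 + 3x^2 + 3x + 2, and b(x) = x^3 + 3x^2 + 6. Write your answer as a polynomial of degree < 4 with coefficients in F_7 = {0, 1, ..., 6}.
a · b ≡ 3x^3 + x^2 + 4x + 2 (mod f(x))

Multiply in F_7[x]: a(x)·b(x) = (6x^3 + 3x^2 + 3x + 2)·(x^3 + 3x^2 + 6) = 6x^6 + 5x^4 + 5x^3 + 3x^2 + 4x + 5. This has degree ≥ 4, so divide by f(x) over F_7: 6x^6 + 5x^4 + 5x^3 + 3x^2 + 4x + 5 = (6x^2 + 3x + 4)·(x^4 + 3x^3 + x^2 + 6x + 6) + (3x^3 + x^2 + 4x + 2). Hence a·b ≡ 3x^3 + x^2 + 4x + 2 (mod f). (F_7[x]/(f) is a field with 7^4 = 2401 elements since f is irreducible of degree 4.)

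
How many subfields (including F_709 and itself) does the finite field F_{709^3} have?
F_{709^3} has 2 subfields

The subfields of F_{p^n} are exactly the fields F_{p^d} for d | n (each is the fixed field of the unique index-d subgroup of Gal(F_{p^n}/F_p) ≅ Z/nZ). The divisors of n = 3 are {1, 3}, giving 2 subfields: F_{709^1}, F_{709^3}.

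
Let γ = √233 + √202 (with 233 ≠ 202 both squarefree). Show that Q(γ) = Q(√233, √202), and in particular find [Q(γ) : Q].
[Q(γ) : Q] = 4 (equivalently, Q(γ) = Q(√233, √202))

Obviously Q(γ) ⊆ Q(√233, √202), and [Q(√233, √202):Q] = 4 (since 233, 202 are distinct squarefree integers > 1 with 47066 not a perfect square). To show equality we compute the minimal polynomial of γ. From γ = √233 + √202: γ^2 = 233 + 2√(47066) + 202 = 435 + 2√(47066), so γ^2 - 435 = 2√(47066); squaring, (γ^2 - 435)^2 = 4·47066, i.e. γ^4 - 870γ^2 + 189225 - 188264 = 0, i.e. γ^4 - 870γ^2 + 961 = 0. So γ is a root of x^4 - 870x^2 + 961. This polynomial is irreducible over Q: it has no rational root (each ±√233 ± √202 is irrational), and any factorization into two quadratics over Q would force √(47066) ∈ Q (pairing opposite roots) or √233, √202 ∈ Q (other pairings), all impossible. Hence [Q(γ):Q] = 4 = [Q(√233, √202):Q], so Q(γ) = Q(√233, √202).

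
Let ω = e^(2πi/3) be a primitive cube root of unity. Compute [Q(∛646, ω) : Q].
[Q(∛646, ω) : Q] = 6

[Q(∛646):Q] = 3 (min poly x^3 - 646, irreducible since 646 is not a perfect cube). [Q(ω):Q] = 2 (min poly x^2 + x + 1). Since Q(∛646) ⊂ R and ω ∉ R, we have ω ∉ Q(∛646), so x^2 + x + 1 remains irreducible over Q(∛646) and [Q(∛646, ω) : Q(∛646)] = 2. By the tower law, [Q(∛646, ω) : Q] = 3 · 2 = 6. (In fact Q(∛646, ω) is the splitting field of x^3 - 646 over Q.)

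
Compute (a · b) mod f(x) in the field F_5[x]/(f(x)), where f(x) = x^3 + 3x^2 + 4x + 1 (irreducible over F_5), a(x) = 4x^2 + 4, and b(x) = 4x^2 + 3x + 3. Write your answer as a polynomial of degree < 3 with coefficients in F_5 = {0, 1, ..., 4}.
a · b ≡ 2x^2 + 3 (mod f(x))

Multiply in F_5[x]: a(x)·b(x) = (4x^2 + 4)·(4x^2 + 3x + 3) = x^4 + 2x^3 + 3x^2 + 2x + 2. This has degree ≥ 3, so divide by f(x) over F_5: x^4 + 2x^3 + 3x^2 + 2x + 2 = (x + 4)·(x^3 + 3x^2 + 4x + 1) + (2x^2 + 3). Hence a·b ≡ 2x^2 + 3 (mod f). (F_5[x]/(f) is a field with 5^3 = 125 elements since f is irreducible of degree 3.)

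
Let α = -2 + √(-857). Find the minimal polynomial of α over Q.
m_α(x) = x^2 + 4x + 861

From α + 2 = √(-857), squaring gives (α + 2)^2 = -857, i.e. α^2 + 4α + 4 = -857, so α^2 + 4α + 861 = 0. The discriminant of x^2 + 4x + 861 is (4)^2 - 4·(861) = 16 - 3444 = -3428, and 4·(-857) is not a perfect square in Q since -857 is squarefree and ≠ 1. Hence x^2 + 4x + 861 is irreducible over Q and is the minimal polynomial of α.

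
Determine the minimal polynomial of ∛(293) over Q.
m_α(x) = x^3 - 293

α satisfies α^3 = 293, so x^3 - 293 annihilates α. By the rational root test, a rational root p/q (in lowest terms) of x^3 - 293 would satisfy p^3 = 293 q^3, forcing q = 1 and p^3 = 293; but 293 is not a perfect cube, contradiction. A monic cubic over Q with no rational root is irreducible (any nontrivial factorization would include a linear factor). Hence x^3 - 293 is the minimal polynomial of α, and in particular [Q(α):Q] = 3.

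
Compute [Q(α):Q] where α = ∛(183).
[Q(α):Q] = 3

The minimal polynomial of α is x^3 - 183, irreducible over Q since 183 is not a perfect cube (so x^3 - 183 has no rational root). Hence [Q(α):Q] = deg(m_α) = 3.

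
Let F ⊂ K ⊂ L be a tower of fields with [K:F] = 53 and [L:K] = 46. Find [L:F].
[L:F] = 2438

The tower law says that for any tower of field extensions F ⊂ K ⊂ L with finite degrees, [L:F] = [L:K] · [K:F]. Here this gives [L:F] = 46 · 53 = 2438.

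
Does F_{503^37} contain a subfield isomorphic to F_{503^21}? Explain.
No: F_{503^21} is not a subfield of F_{503^37}

F_{p^m} embeds in F_{p^n} iff m | n. Here 21 ∤ 37 (since 37 = 1·21 + 16 with remainder 16 ≠ 0), so F_{503^21} is not a subfield of F_{503^37}. Equivalently: if it were, the tower law would give 21 = [F_{503^21}:F_503] dividing [F_{503^37}:F_503] = 37, contradiction.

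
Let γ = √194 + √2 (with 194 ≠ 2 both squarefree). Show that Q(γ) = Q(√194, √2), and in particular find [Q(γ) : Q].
[Q(γ) : Q] = 4 (equivalently, Q(γ) = Q(√194, √2))

Obviously Q(γ) ⊆ Q(√194, √2), and [Q(√194, √2):Q] = 4 (since 194, 2 are distinct squarefree integers > 1 with 388 not a perfect square). To show equality we compute the minimal polynomial of γ. From γ = √194 + √2: γ^2 = 194 + 2√(388) + 2 = 196 + 2√(388), so γ^2 - 196 = 2√(388); squaring, (γ^2 - 196)^2 = 4·388, i.e. γ^4 - 392γ^2 + 38416 - 1552 = 0, i.e. γ^4 - 392γ^2 + 36864 = 0. So γ is a root of x^4 - 392x^2 + 36864. This polynomial is irreducible over Q: it has no rational root (each ±√194 ± √2 is irrational), and any factorization into two quadratics over Q would force √(388) ∈ Q (pairing opposite roots) or √194, √2 ∈ Q (other pairings), all impossible. Hence [Q(γ):Q] = 4 = [Q(√194, √2):Q], so Q(γ) = Q(√194, √2).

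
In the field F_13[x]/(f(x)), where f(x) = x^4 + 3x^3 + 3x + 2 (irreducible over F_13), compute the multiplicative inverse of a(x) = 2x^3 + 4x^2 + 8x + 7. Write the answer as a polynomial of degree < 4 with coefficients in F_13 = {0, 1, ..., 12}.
a(x)^(-1) ≡ x^3 + x^2 + 5x + 12 (mod f(x))

Since f is irreducible over F_13, F_13[x]/(f) is a field and a(x) ≠ 0 has an inverse. Apply the extended Euclidean algorithm to f(x) and a(x) in F_13[x]: f(x) = (7x + 7)·a(x) + (7x^2 + 2x + 5);  a(x) = (4x + 5)·(7x^2 + 2x + 5) + (4x + 8);  (7x^2 + 2x + 5) = (5x + 10)·(4x + 8) + (3). The last nonzero remainder is the constant 3 = gcd(f, a) in F_13. Back-substituting through the division chain expresses 3 = s(x)·a(x) + t(x)·f(x) with s(x) ≡ 3x^3 + 3x^2 + 2x + 10 (mod f), so (3x^3 + 3x^2 + 2x + 10)·a(x) ≡ 3 (mod f). Multiplying by 3^(-1) ≡ 9 in F_13 gives a(x)^(-1) ≡ 9·(3x^3 + 3x^2 + 2x + 10) ≡ x^3 + x^2 + 5x + 12 (mod f). Check: (2x^3 + 4x^2 + 8x + 7)·(x^3 + x^2 + 5x + 12) = 2x^6 + 6x^5 + 9x^4 + 7x^3 + 4x^2 + x + 6 ≡ 1 (mod x^4 + 3x^3 + 3x + 2).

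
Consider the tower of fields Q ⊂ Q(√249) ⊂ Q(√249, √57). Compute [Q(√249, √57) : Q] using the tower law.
[Q(√249, √57) : Q] = 4

[Q(√249):Q] = 2 (min poly x^2 - 249, irreducible since 249 is squarefree > 1). For the top step, suppose √57 ∈ Q(√249), say √57 = c + d√249 with c, d ∈ Q. Squaring: 57 = c^2 + 249d^2 + 2cd√249. Since √249 ∉ Q this forces 2cd = 0. If d = 0 then √57 = c ∈ Q, contradicting 57 squarefree > 1. If c = 0 then 57 = 249d^2, so 249·57 = (249d)^2 is a perfect square in Q — but 249·57 = 14193 is not a perfect square (since 249 and 57 are distinct squarefree integers). Contradiction. Hence √57 ∉ Q(√249), so x^2 - 57 stays irreducible over Q(√249) and [Q(√249, √57) : Q(√249)] = 2. By the tower law, [Q(√249, √57) : Q] = 2 · 2 = 4.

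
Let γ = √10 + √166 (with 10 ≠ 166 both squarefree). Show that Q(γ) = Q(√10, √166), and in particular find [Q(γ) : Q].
[Q(γ) : Q] = 4 (equivalently, Q(γ) = Q(√10, √166))

Obviously Q(γ) ⊆ Q(√10, √166), and [Q(√10, √166):Q] = 4 (since 10, 166 are distinct squarefree integers > 1 with 1660 not a perfect square). To show equality we compute the minimal polynomial of γ. From γ = √10 + √166: γ^2 = 10 + 2√(1660) + 166 = 176 + 2√(1660), so γ^2 - 176 = 2√(1660); squaring, (γ^2 - 176)^2 = 4·1660, i.e. γ^4 - 352γ^2 + 30976 - 6640 = 0, i.e. γ^4 - 352γ^2 + 24336 = 0. So γ is a root of x^4 - 352x^2 + 24336. This polynomial is irreducible over Q: it has no rational root (each ±√10 ± √166 is irrational), and any factorization into two quadratics over Q would force √(1660) ∈ Q (pairing opposite roots) or √10, √166 ∈ Q (other pairings), all impossible. Hence [Q(γ):Q] = 4 = [Q(√10, √166):Q], so Q(γ) = Q(√10, √166).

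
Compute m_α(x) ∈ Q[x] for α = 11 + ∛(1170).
m_α(x) = x^3 - 33x^2 + 363x - 2501

Set β = α - 11 = ∛(1170), so β^3 = 1170. Then (α - 11)^3 - 1170 = 0, i.e. α is a root of g(x) = (x - 11)^3 - 1170 = x^3 - 33x^2 + 363x - 2501. Since g(x) = h(x - 11) where h(x) = x^3 - 1170, and h is irreducible over Q (because 1170 is not a perfect cube, so h has no rational root, and a monic cubic with no rational root is irreducible), g is also irreducible (irreducibility is preserved under the substitution x → x - 11). Hence m_α(x) = x^3 - 33x^2 + 363x - 2501.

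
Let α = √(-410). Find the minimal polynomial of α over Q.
m_α(x) = x^2 + 410

α satisfies α^2 + 410 = 0, so x^2 + 410 annihilates α. Since d = -410 is squarefree and ≠ 1, it is not a perfect square in Q, so x^2 + 410 has no rational root and is therefore irreducible over Q (a degree-2 polynomial over a field is irreducible iff it has no root). Hence m_α(x) = x^2 + 410.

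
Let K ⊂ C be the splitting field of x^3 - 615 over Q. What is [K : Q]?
[K : Q] = 6

The roots of x^3 - 615 are ∛615, ω∛615, ω^2∛615 where ω = e^(2πi/3) is a primitive cube root of unity, so K = Q(∛615, ω). Now [Q(∛615):Q] = 3 (since 615 is not a perfect cube, x^3 - 615 is irreducible) and [Q(ω):Q] = 2. Both 2 and 3 divide [K:Q], and [K:Q] ≤ 3·2 = 6, so [K:Q] = 6. (Equivalently: Q(∛615) ⊂ R but ω ∉ R, so [K : Q(∛615)] = 2.)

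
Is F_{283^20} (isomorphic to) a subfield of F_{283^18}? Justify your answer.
No: F_{283^20} is not a subfield of F_{283^18}

F_{p^m} embeds in F_{p^n} iff m | n. Here 20 ∤ 18 (since 18 = 0·20 + 18 with remainder 18 ≠ 0), so F_{283^20} is not a subfield of F_{283^18}. Equivalently: if it were, the tower law would give 20 = [F_{283^20}:F_283] dividing [F_{283^18}:F_283] = 18, contradiction.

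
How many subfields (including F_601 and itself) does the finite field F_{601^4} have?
F_{601^4} has 3 subfields

The subfields of F_{p^n} are exactly the fields F_{p^d} for d | n (each is the fixed field of the unique index-d subgroup of Gal(F_{p^n}/F_p) ≅ Z/nZ). The divisors of n = 4 are {1, 2, 4}, giving 3 subfields: F_{601^1}, F_{601^2}, F_{601^4}.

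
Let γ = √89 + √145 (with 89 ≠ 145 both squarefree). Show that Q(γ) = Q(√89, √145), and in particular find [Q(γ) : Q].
[Q(γ) : Q] = 4 (equivalently, Q(γ) = Q(√89, √145))

Obviously Q(γ) ⊆ Q(√89, √145), and [Q(√89, √145):Q] = 4 (since 89, 145 are distinct squarefree integers > 1 with 12905 not a perfect square). To show equality we compute the minimal polynomial of γ. From γ = √89 + √145: γ^2 = 89 + 2√(12905) + 145 = 234 + 2√(12905), so γ^2 - 234 = 2√(12905); squaring, (γ^2 - 234)^2 = 4·12905, i.e. γ^4 - 468γ^2 + 54756 - 51620 = 0, i.e. γ^4 - 468γ^2 + 3136 = 0. So γ is a root of x^4 - 468x^2 + 3136. This polynomial is irreducible over Q: it has no rational root (each ±√89 ± √145 is irrational), and any factorization into two quadratics over Q would force √(12905) ∈ Q (pairing opposite roots) or √89, √145 ∈ Q (other pairings), all impossible. Hence [Q(γ):Q] = 4 = [Q(√89, √145):Q], so Q(γ) = Q(√89, √145).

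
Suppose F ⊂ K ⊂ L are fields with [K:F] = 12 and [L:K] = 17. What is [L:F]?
[L:F] = 204

The tower law says that for any tower of field extensions F ⊂ K ⊂ L with finite degrees, [L:F] = [L:K] · [K:F]. Here this gives [L:F] = 17 · 12 = 204.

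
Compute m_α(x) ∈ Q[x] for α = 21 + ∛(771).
m_α(x) = x^3 - 63x^2 + 1323x - 10032

Set β = α - 21 = ∛(771), so β^3 = 771. Then (α - 21)^3 - 771 = 0, i.e. α is a root of g(x) = (x - 21)^3 - 771 = x^3 - 63x^2 + 1323x - 10032. Since g(x) = h(x - 21) where h(x) = x^3 - 771, and h is irreducible over Q (because 771 is not a perfect cube, so h has no rational root, and a monic cubic with no rational root is irreducible), g is also irreducible (irreducibility is preserved under the substitution x → x - 21). Hence m_α(x) = x^3 - 63x^2 + 1323x - 10032.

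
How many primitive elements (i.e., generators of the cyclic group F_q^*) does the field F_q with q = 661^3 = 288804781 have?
There are φ(288804780) = 70012800 primitive elements

F_q^* is cyclic of order q - 1 = 288804780. A cyclic group of order m has exactly φ(m) generators. Here m = 288804780 = 2^2 · 3^2 · 5 · 11 · 145861, so the number of primitive elements is φ(288804780) = 70012800.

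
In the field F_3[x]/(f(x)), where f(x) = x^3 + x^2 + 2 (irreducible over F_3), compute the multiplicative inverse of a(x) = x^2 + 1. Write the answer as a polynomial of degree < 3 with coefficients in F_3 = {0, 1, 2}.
a(x)^(-1) ≡ x^2 + 2x (mod f(x))

Since f is irreducible over F_3, F_3[x]/(f) is a field and a(x) ≠ 0 has an inverse. Apply the extended Euclidean algorithm to f(x) and a(x) in F_3[x]: f(x) = (x + 1)·a(x) + (2x + 1);  a(x) = (2x + 2)·(2x + 1) + (2). The last nonzero remainder is the constant 2 = gcd(f, a) in F_3. Back-substituting through the division chain expresses 2 = s(x)·a(x) + t(x)·f(x) with s(x) ≡ 2x^2 + x (mod f), so (2x^2 + x)·a(x) ≡ 2 (mod f). Multiplying by 2^(-1) ≡ 2 in F_3 gives a(x)^(-1) ≡ 2·(2x^2 + x) ≡ x^2 + 2x (mod f). Check: (x^2 + 1)·(x^2 + 2x) = x^4 + 2x^3 + x^2 + 2x ≡ 1 (mod x^3 + x^2 + 2).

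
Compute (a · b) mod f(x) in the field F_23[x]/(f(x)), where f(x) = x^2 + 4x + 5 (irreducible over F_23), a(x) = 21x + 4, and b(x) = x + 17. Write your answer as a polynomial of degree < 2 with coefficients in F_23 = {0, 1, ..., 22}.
a · b ≡ x + 9 (mod f(x))

Multiply in F_23[x]: a(x)·b(x) = (21x + 4)·(x + 17) = 21x^2 + 16x + 22. This has degree ≥ 2, so divide by f(x) over F_23: 21x^2 + 16x + 22 = (21)·(x^2 + 4x + 5) + (x + 9). Hence a·b ≡ x + 9 (mod f). (F_23[x]/(f) is a field with 23^2 = 529 elements since f is irreducible of degree 2.)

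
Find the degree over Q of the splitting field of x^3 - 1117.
[K : Q] = 6

The roots of x^3 - 1117 are ∛1117, ω∛1117, ω^2∛1117 where ω = e^(2πi/3) is a primitive cube root of unity, so K = Q(∛1117, ω). Now [Q(∛1117):Q] = 3 (since 1117 is not a perfect cube, x^3 - 1117 is irreducible) and [Q(ω):Q] = 2. Both 2 and 3 divide [K:Q], and [K:Q] ≤ 3·2 = 6, so [K:Q] = 6. (Equivalently: Q(∛1117) ⊂ R but ω ∉ R, so [K : Q(∛1117)] = 2.)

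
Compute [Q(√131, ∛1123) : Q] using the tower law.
[Q(√131, ∛1123) : Q] = 6

Let L = Q(√131, ∛1123). Since Q(√131) ⊂ L and [Q(√131):Q] = 2, the tower law gives 2 | [L:Q]. Likewise Q(∛1123) ⊂ L with [Q(∛1123):Q] = 3 (because 1123 is not a perfect cube), so 3 | [L:Q]. As gcd(2,3) = 1, [L:Q] is divisible by 6. Conversely L is generated over Q by √131 and ∛1123, so [L:Q] ≤ 2·3 = 6. Therefore [Q(√131, ∛1123) : Q] = 6.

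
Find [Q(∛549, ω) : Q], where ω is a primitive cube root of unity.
[Q(∛549, ω) : Q] = 6

[Q(∛549):Q] = 3 (min poly x^3 - 549, irreducible since 549 is not a perfect cube). [Q(ω):Q] = 2 (min poly x^2 + x + 1). Since Q(∛549) ⊂ R and ω ∉ R, we have ω ∉ Q(∛549), so x^2 + x + 1 remains irreducible over Q(∛549) and [Q(∛549, ω) : Q(∛549)] = 2. By the tower law, [Q(∛549, ω) : Q] = 3 · 2 = 6. (In fact Q(∛549, ω) is the splitting field of x^3 - 549 over Q.)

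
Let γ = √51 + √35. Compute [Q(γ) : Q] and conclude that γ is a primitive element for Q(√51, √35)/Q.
[Q(γ) : Q] = 4 (equivalently, Q(γ) = Q(√51, √35))

Obviously Q(γ) ⊆ Q(√51, √35), and [Q(√51, √35):Q] = 4 (since 51, 35 are distinct squarefree integers > 1 with 1785 not a perfect square). To show equality we compute the minimal polynomial of γ. From γ = √51 + √35: γ^2 = 51 + 2√(1785) + 35 = 86 + 2√(1785), so γ^2 - 86 = 2√(1785); squaring, (γ^2 - 86)^2 = 4·1785, i.e. γ^4 - 172γ^2 + 7396 - 7140 = 0, i.e. γ^4 - 172γ^2 + 256 = 0. So γ is a root of x^4 - 172x^2 + 256. This polynomial is irreducible over Q: it has no rational root (each ±√51 ± √35 is irrational), and any factorization into two quadratics over Q would force √(1785) ∈ Q (pairing opposite roots) or √51, √35 ∈ Q (other pairings), all impossible. Hence [Q(γ):Q] = 4 = [Q(√51, √35):Q], so Q(γ) = Q(√51, √35).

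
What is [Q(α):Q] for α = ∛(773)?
[Q(α):Q] = 3

The minimal polynomial of α is x^3 - 773, irreducible over Q since 773 is not a perfect cube (so x^3 - 773 has no rational root). Hence [Q(α):Q] = deg(m_α) = 3.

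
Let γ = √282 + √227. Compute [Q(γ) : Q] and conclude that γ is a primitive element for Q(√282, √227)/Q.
[Q(γ) : Q] = 4 (equivalently, Q(γ) = Q(√282, √227))

Obviously Q(γ) ⊆ Q(√282, √227), and [Q(√282, √227):Q] = 4 (since 282, 227 are distinct squarefree integers > 1 with 64014 not a perfect square). To show equality we compute the minimal polynomial of γ. From γ = √282 + √227: γ^2 = 282 + 2√(64014) + 227 = 509 + 2√(64014), so γ^2 - 509 = 2√(64014); squaring, (γ^2 - 509)^2 = 4·64014, i.e. γ^4 - 1018γ^2 + 259081 - 256056 = 0, i.e. γ^4 - 1018γ^2 + 3025 = 0. So γ is a root of x^4 - 1018x^2 + 3025. This polynomial is irreducible over Q: it has no rational root (each ±√282 ± √227 is irrational), and any factorization into two quadratics over Q would force √(64014) ∈ Q (pairing opposite roots) or √282, √227 ∈ Q (other pairings), all impossible. Hence [Q(γ):Q] = 4 = [Q(√282, √227):Q], so Q(γ) = Q(√282, √227).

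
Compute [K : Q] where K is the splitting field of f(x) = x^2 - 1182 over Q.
[K : Q] = 2

f(x) = x^2 - 1182 factors as (x - √1182)(x + √1182). The splitting field is K = Q(√1182). Since 1182 is squarefree and > 1, it is not a perfect square, so x^2 - 1182 is irreducible over Q and [Q(√1182) : Q] = 2. Hence [K : Q] = 2.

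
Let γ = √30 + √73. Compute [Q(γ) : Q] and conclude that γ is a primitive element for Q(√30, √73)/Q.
[Q(γ) : Q] = 4 (equivalently, Q(γ) = Q(√30, √73))

Obviously Q(γ) ⊆ Q(√30, √73), and [Q(√30, √73):Q] = 4 (since 30, 73 are distinct squarefree integers > 1 with 2190 not a perfect square). To show equality we compute the minimal polynomial of γ. From γ = √30 + √73: γ^2 = 30 + 2√(2190) + 73 = 103 + 2√(2190), so γ^2 - 103 = 2√(2190); squaring, (γ^2 - 103)^2 = 4·2190, i.e. γ^4 - 206γ^2 + 10609 - 8760 = 0, i.e. γ^4 - 206γ^2 + 1849 = 0. So γ is a root of x^4 - 206x^2 + 1849. This polynomial is irreducible over Q: it has no rational root (each ±√30 ± √73 is irrational), and any factorization into two quadratics over Q would force √(2190) ∈ Q (pairing opposite roots) or √30, √73 ∈ Q (other pairings), all impossible. Hence [Q(γ):Q] = 4 = [Q(√30, √73):Q], so Q(γ) = Q(√30, √73).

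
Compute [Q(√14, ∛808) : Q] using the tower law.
[Q(√14, ∛808) : Q] = 6

Let L = Q(√14, ∛808). Since Q(√14) ⊂ L and [Q(√14):Q] = 2, the tower law gives 2 | [L:Q]. Likewise Q(∛808) ⊂ L with [Q(∛808):Q] = 3 (because 808 is not a perfect cube), so 3 | [L:Q]. As gcd(2,3) = 1, [L:Q] is divisible by 6. Conversely L is generated over Q by √14 and ∛808, so [L:Q] ≤ 2·3 = 6. Therefore [Q(√14, ∛808) : Q] = 6.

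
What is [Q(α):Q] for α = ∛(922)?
[Q(α):Q] = 3

The minimal polynomial of α is x^3 - 922, irreducible over Q since 922 is not a perfect cube (so x^3 - 922 has no rational root). Hence [Q(α):Q] = deg(m_α) = 3.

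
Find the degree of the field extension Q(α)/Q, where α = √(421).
[Q(α):Q] = 2

[Q(α):Q] equals the degree of the minimal polynomial of α. Here α^2 = 421 and x^2 - 421 is irreducible (d = 421 is squarefree, ≠ 1, hence not a square), so deg(m_α) = 2. Thus [Q(α):Q] = 2.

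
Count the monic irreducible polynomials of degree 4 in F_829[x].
There are 118074876210 monic irreducible polynomials of degree 4 over F_829

Each element of F_{829^4} that lies in no proper subfield is a root of exactly one monic irreducible of degree 4 over F_829, and each such polynomial has 4 distinct roots in F_{829^4}. By Möbius inversion the count is N_829(4) = (1/4) Σ_{d|4} μ(4/d) · 829^d = (1/4)(μ(4)·829^1 + μ(2)·829^2 + μ(1)·829^4) = 472299504840/4 = 118074876210.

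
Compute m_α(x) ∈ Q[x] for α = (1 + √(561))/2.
m_α(x) = x^2 - x - 140

From 2α - 1 = √(561), squaring gives (2α - 1)^2 = 561, i.e. 4α^2 - 4α + 1 = 561, so α^2 - α + (1 - 561)/4 = 0. Since 561 ≡ 1 (mod 4), (1 - 561)/4 = -140 ∈ Z. The polynomial x^2 - x - 140 has discriminant 1 - 4·(-140) = 561, which is not a perfect square in Q (d = 561 is squarefree and ≠ 1), so x^2 - x - 140 is irreducible over Q. It is the minimal polynomial of α.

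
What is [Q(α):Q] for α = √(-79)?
[Q(α):Q] = 2

[Q(α):Q] equals the degree of the minimal polynomial of α. Here α^2 = -79 and x^2 + 79 is irreducible (d = -79 is squarefree, ≠ 1, hence not a square), so deg(m_α) = 2. Thus [Q(α):Q] = 2.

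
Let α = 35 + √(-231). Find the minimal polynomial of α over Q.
m_α(x) = x^2 - 70x + 1456

From α - 35 = √(-231), squaring gives (α - 35)^2 = -231, i.e. α^2 - 70α + 1225 = -231, so α^2 - 70α + 1456 = 0. The discriminant of x^2 - 70x + 1456 is (-70)^2 - 4·(1456) = 4900 - 5824 = -924, and 4·(-231) is not a perfect square in Q since -231 is squarefree and ≠ 1. Hence x^2 - 70x + 1456 is irreducible over Q and is the minimal polynomial of α.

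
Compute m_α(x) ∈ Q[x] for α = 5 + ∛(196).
m_α(x) = x^3 - 15x^2 + 75x - 321

Set β = α - 5 = ∛(196), so β^3 = 196. Then (α - 5)^3 - 196 = 0, i.e. α is a root of g(x) = (x - 5)^3 - 196 = x^3 - 15x^2 + 75x - 321. Since g(x) = h(x - 5) where h(x) = x^3 - 196, and h is irreducible over Q (because 196 is not a perfect cube, so h has no rational root, and a monic cubic with no rational root is irreducible), g is also irreducible (irreducibility is preserved under the substitution x → x - 5). Hence m_α(x) = x^3 - 15x^2 + 75x - 321.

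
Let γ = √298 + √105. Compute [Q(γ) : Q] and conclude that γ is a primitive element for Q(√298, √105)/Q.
[Q(γ) : Q] = 4 (equivalently, Q(γ) = Q(√298, √105))

Obviously Q(γ) ⊆ Q(√298, √105), and [Q(√298, √105):Q] = 4 (since 298, 105 are distinct squarefree integers > 1 with 31290 not a perfect square). To show equality we compute the minimal polynomial of γ. From γ = √298 + √105: γ^2 = 298 + 2√(31290) + 105 = 403 + 2√(31290), so γ^2 - 403 = 2√(31290); squaring, (γ^2 - 403)^2 = 4·31290, i.e. γ^4 - 806γ^2 + 162409 - 125160 = 0, i.e. γ^4 - 806γ^2 + 37249 = 0. So γ is a root of x^4 - 806x^2 + 37249. This polynomial is irreducible over Q: it has no rational root (each ±√298 ± √105 is irrational), and any factorization into two quadratics over Q would force √(31290) ∈ Q (pairing opposite roots) or √298, √105 ∈ Q (other pairings), all impossible. Hence [Q(γ):Q] = 4 = [Q(√298, √105):Q], so Q(γ) = Q(√298, √105).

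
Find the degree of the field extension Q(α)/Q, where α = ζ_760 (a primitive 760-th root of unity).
[Q(α):Q] = 288

The minimal polynomial of ζ_760 over Q is the 760-th cyclotomic polynomial Φ_760(x), which is irreducible over Q and has degree φ(760) = 288. Hence [Q(α):Q] = φ(760) = 288.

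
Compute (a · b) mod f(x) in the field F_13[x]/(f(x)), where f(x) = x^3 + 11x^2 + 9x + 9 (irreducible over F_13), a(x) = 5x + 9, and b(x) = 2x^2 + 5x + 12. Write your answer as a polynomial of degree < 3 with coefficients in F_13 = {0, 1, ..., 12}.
a · b ≡ 11x^2 + 2x + 5 (mod f(x))

Multiply in F_13[x]: a(x)·b(x) = (5x + 9)·(2x^2 + 5x + 12) = 10x^3 + 4x^2 + x + 4. This has degree ≥ 3, so divide by f(x) over F_13: 10x^3 + 4x^2 + x + 4 = (10)·(x^3 + 11x^2 + 9x + 9) + (11x^2 + 2x + 5). Hence a·b ≡ 11x^2 + 2x + 5 (mod f). (F_13[x]/(f) is a field with 13^3 = 2197 elements since f is irreducible of degree 3.)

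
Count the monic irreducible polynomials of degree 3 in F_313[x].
There are 10221328 monic irreducible polynomials of degree 3 over F_313

Each element of F_{313^3} that lies in no proper subfield is a root of exactly one monic irreducible of degree 3 over F_313, and each such polynomial has 3 distinct roots in F_{313^3}. By Möbius inversion the count is N_313(3) = (1/3) Σ_{d|3} μ(3/d) · 313^d = (1/3)(μ(3)·313^1 + μ(1)·313^3) = 30663984/3 = 10221328.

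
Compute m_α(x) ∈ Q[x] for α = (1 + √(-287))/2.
m_α(x) = x^2 - x + 72

From 2α - 1 = √(-287), squaring gives (2α - 1)^2 = -287, i.e. 4α^2 - 4α + 1 = -287, so α^2 - α + (1 + 287)/4 = 0. Since -287 ≡ 1 (mod 4), (1 + 287)/4 = 72 ∈ Z. The polynomial x^2 - x + 72 has discriminant 1 - 4·(72) = -287, which is not a perfect square in Q (d = -287 is squarefree and ≠ 1), so x^2 - x + 72 is irreducible over Q. It is the minimal polynomial of α.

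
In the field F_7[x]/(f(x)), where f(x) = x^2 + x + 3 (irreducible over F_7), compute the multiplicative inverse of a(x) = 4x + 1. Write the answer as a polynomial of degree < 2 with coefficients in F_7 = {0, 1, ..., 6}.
a(x)^(-1) ≡ x + 6 (mod f(x))

Since f is irreducible over F_7, F_7[x]/(f) is a field and a(x) ≠ 0 has an inverse. Apply the extended Euclidean algorithm to f(x) and a(x) in F_7[x]: f(x) = (2x + 5)·a(x) + (5). The last nonzero remainder is the constant 5 = gcd(f, a) in F_7. Back-substituting through the division chain expresses 5 = s(x)·a(x) + t(x)·f(x) with s(x) ≡ 5x + 2 (mod f), so (5x + 2)·a(x) ≡ 5 (mod f). Multiplying by 5^(-1) ≡ 3 in F_7 gives a(x)^(-1) ≡ 3·(5x + 2) ≡ x + 6 (mod f). Check: (4x + 1)·(x + 6) = 4x^2 + 4x + 6 ≡ 1 (mod x^2 + x + 3).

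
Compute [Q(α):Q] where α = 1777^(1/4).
[Q(α):Q] = 4

α is a root of x^4 - 1777. By Eisenstein's criterion at the prime p = 1777 (which divides the constant term 1777 but p^2 = 3157729 does not, since 1777 is squarefree), x^4 - 1777 is irreducible over Q. Hence [Q(α):Q] = 4.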